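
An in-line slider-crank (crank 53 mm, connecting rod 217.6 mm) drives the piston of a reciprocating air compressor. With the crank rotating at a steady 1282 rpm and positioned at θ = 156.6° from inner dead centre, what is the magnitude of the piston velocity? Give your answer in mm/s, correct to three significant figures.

ω = 2π·1282/60 = 134.3 rad/s
For an in-line slider-crank, x = r cosθ + √(L² − r² sin²θ), so v = −rω sinθ·[1 + r cosθ/√(L² − r² sin²θ)].
With r = 0.053 m, L = 0.2176 m, θ = 156.6°: √(L² − r² sin²θ) = 0.21658 m.
v = −0.053·134.3·0.39715·[1 + 0.053·-0.91775/0.21658] = -2.1912 m/s.
|v| = 2.1912 m/s = 2191.2 mm/s.

2190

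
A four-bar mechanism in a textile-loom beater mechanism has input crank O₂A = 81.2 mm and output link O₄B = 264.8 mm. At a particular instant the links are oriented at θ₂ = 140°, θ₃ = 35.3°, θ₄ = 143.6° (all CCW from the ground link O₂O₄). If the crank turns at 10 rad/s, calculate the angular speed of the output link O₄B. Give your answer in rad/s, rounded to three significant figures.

3.12

ω₂ = 10 rad/s
Differentiating the loop-closure r₂e^{iθ₂}+r₃e^{iθ₃}=r₁+r₄e^{iθ₄} gives r₂ω₂e^{iθ₂}+r₃ω₃e^{iθ₃}=r₄ω₄e^{iθ₄}.
Eliminating the other unknown: ω₄ = r₂ω₂ sin(θ₂−θ₃) / [r₄ sin(θ₄−θ₃)].
Numerator sine = +0.96727; denominator sine = +0.94943.
Result = 0.0812·10·(+0.96727) / (0.2648·(+0.94943)) = +3.1241 rad/s; magnitude 3.1241 rad/s.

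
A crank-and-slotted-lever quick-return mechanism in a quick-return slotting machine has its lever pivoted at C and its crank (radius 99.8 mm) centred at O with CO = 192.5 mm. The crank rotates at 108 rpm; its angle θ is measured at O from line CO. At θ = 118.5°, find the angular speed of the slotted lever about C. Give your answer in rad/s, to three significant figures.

ω = 11.31 rad/s (from 108 rpm).
Crank pin A relative to C: A = (d + r cosθ, r sinθ); lever angle φ = atan2(r sinθ, d + r cosθ).
Differentiating tanφ: φ̇ = rω(d cosθ + r)/(d² + r² + 2dr cosθ).
d² + r² + 2dr cosθ = |CA|² = 0.0286824 m²;  d cosθ + r = +0.0079469 m.
|ω_lever| = |0.0998·11.31·+0.0079469| / 0.0286824 = 0.31273 rad/s.

0.313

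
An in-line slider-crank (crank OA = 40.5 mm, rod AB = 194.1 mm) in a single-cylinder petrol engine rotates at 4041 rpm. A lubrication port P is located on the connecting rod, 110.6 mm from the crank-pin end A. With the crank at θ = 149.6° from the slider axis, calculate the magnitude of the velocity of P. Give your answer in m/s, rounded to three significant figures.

ω = 423.2 rad/s.  Crank-pin speed |V_A| = rω = 17.138 m/s, perpendicular to OA.
Rod angle: sinφ = −(r/L) sinθ ⇒ φ = -6.061°; ω_rod = −rω cosθ/√(L²−r²sin²θ) = +76.586 rad/s.
V_P = V_A + ω_rod × AP, with AP = 0.1106 m along the rod.
Components: V_Px = −rω sinθ − a·ω_rod·sinφ = -7.7783 m/s;  V_Py = rω cosθ + a·ω_rod·cosφ = -6.3592 m/s.
|V_P| = √(V_Px² + V_Py²) = 10.047 m/s.

10.0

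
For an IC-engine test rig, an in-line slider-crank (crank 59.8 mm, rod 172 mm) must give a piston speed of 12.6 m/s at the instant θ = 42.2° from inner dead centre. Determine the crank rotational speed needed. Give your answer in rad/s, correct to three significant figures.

248

For an in-line slider-crank, |v_piston| = rω|sinθ|·[1 + r cosθ/√(L² − r² sin²θ)].
With r = 0.0598 m, L = 0.172 m, θ = 42.2°: the bracketed kinematic factor |dx/dθ| = 0.050809 m.
ω = v/|dx/dθ| = 12.6/0.050809 = 247.99 rad/s.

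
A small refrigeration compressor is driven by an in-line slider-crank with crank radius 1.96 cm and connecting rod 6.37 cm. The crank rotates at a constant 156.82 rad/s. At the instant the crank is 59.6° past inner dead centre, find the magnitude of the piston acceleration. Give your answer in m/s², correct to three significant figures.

172

ω = 156.8 rad/s
x(θ) = r cosθ + √(L² − r² sin²θ); with ω constant, a = ω²·d²x/dθ².
d²x/dθ² = −r cosθ − r²(cos2θ)/√u − r⁴ sin²2θ/(4u^{3/2}),  u = L² − r² sin²θ = 0.0037719 m².
Substituting r = 0.0196 m, L = 0.0637 m, θ = 59.6°: d²x/dθ² = -0.006988 m.
a = ω²·d²x/dθ² = (156.8)²·(-0.006988) = -171.85 m/s²;  |a| = 171.85 m/s².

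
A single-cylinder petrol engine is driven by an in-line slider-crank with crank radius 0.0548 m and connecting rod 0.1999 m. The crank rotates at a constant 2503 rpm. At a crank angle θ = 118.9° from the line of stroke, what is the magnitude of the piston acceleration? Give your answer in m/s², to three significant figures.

2370

ω = 2π·2503/60 = 262.1 rad/s
x(θ) = r cosθ + √(L² − r² sin²θ); with ω constant, a = ω²·d²x/dθ².
d²x/dθ² = −r cosθ − r²(cos2θ)/√u − r⁴ sin²2θ/(4u^{3/2}),  u = L² − r² sin²θ = 0.0376584 m².
Substituting r = 0.0548 m, L = 0.1999 m, θ = 118.9°: d²x/dθ² = +0.034509 m.
a = ω²·d²x/dθ² = (262.1)²·(+0.034509) = +2370.9 m/s²;  |a| = 2370.9 m/s².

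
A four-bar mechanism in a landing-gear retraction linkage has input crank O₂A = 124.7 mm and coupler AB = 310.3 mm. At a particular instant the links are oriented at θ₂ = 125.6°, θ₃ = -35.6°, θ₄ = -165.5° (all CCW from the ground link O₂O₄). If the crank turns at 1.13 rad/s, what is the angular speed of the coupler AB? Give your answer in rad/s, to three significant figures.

ω₂ = 1.13 rad/s
Differentiating the loop-closure r₂e^{iθ₂}+r₃e^{iθ₃}=r₁+r₄e^{iθ₄} gives r₂ω₂e^{iθ₂}+r₃ω₃e^{iθ₃}=r₄ω₄e^{iθ₄}.
Eliminating the other unknown: ω₃ = r₂ω₂ sin(θ₄−θ₂) / [r₃ sin(θ₃−θ₄)].
Numerator sine = +0.93295; denominator sine = +0.76717.
Result = 0.1247·1.13·(+0.93295) / (0.3103·(+0.76717)) = +0.55225 rad/s; magnitude 0.55225 rad/s.

0.552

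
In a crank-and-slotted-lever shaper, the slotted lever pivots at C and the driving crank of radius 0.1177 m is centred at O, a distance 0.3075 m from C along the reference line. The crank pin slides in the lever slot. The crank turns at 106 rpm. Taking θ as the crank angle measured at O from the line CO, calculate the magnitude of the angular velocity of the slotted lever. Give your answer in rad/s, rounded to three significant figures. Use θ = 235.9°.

1.05

ω = 11.1 rad/s (from 106 rpm).
Crank pin A relative to C: A = (d + r cosθ, r sinθ); lever angle φ = atan2(r sinθ, d + r cosθ).
Differentiating tanφ: φ̇ = rω(d cosθ + r)/(d² + r² + 2dr cosθ).
d² + r² + 2dr cosθ = |CA|² = 0.0678274 m²;  d cosθ + r = -0.054696 m.
|ω_lever| = |0.1177·11.1·-0.054696| / 0.0678274 = 1.0536 rad/s.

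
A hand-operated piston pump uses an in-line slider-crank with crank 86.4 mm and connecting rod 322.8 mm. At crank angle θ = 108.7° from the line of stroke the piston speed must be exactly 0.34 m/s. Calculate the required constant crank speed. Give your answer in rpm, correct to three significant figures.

For an in-line slider-crank, |v_piston| = rω|sinθ|·[1 + r cosθ/√(L² − r² sin²θ)].
With r = 0.0864 m, L = 0.3228 m, θ = 108.7°: the bracketed kinematic factor |dx/dθ| = 0.074579 m.
ω = v/|dx/dθ| = 0.34/0.074579 = 4.5589 rad/s.
N = 60ω/(2π) = 43.535 rpm.

43.5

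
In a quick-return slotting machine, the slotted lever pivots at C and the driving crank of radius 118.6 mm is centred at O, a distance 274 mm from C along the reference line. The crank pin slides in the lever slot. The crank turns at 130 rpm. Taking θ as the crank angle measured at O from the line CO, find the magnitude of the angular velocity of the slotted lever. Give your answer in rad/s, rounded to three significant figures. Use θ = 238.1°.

0.772

ω = 13.61 rad/s (from 130 rpm).
Crank pin A relative to C: A = (d + r cosθ, r sinθ); lever angle φ = atan2(r sinθ, d + r cosθ).
Differentiating tanφ: φ̇ = rω(d cosθ + r)/(d² + r² + 2dr cosθ).
d² + r² + 2dr cosθ = |CA|² = 0.0547973 m²;  d cosθ + r = -0.026192 m.
|ω_lever| = |0.1186·13.61·-0.026192| / 0.0547973 = 0.77173 rad/s.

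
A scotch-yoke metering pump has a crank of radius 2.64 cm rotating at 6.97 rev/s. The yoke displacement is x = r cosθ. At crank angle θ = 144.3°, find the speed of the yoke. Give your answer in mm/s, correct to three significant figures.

ω = 43.79 rad/s (from 6.97 rev/s).
x = r cosθ ⇒ ẋ = −rω sinθ.
|v| = rω|sinθ| = 0.0264·43.79·|sin 144.3°| = 0.67466 m/s = 674.66 mm/s.

675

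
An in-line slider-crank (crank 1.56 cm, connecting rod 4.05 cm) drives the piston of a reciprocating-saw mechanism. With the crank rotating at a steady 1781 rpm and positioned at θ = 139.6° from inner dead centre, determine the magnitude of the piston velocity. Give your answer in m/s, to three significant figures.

ω = 2π·1781/60 = 186.5 rad/s
For an in-line slider-crank, x = r cosθ + √(L² − r² sin²θ), so v = −rω sinθ·[1 + r cosθ/√(L² − r² sin²θ)].
With r = 0.0156 m, L = 0.0405 m, θ = 139.6°: √(L² − r² sin²θ) = 0.039218 m.
v = −0.0156·186.5·0.64812·[1 + 0.0156·-0.76154/0.039218] = -1.3145 m/s.
|v| = 1.3145 m/s.

1.31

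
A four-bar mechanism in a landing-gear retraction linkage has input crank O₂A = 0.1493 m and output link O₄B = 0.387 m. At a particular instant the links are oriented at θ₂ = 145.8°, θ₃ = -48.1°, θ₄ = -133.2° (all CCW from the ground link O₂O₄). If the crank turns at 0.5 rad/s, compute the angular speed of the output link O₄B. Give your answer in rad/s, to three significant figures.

0.0465

ω₂ = 0.5 rad/s
Differentiating the loop-closure r₂e^{iθ₂}+r₃e^{iθ₃}=r₁+r₄e^{iθ₄} gives r₂ω₂e^{iθ₂}+r₃ω₃e^{iθ₃}=r₄ω₄e^{iθ₄}.
Eliminating the other unknown: ω₄ = r₂ω₂ sin(θ₂−θ₃) / [r₄ sin(θ₄−θ₃)].
Numerator sine = -0.24023; denominator sine = -0.99635.
Result = 0.1493·0.5·(-0.24023) / (0.387·(-0.99635)) = +0.046509 rad/s; magnitude 0.046509 rad/s.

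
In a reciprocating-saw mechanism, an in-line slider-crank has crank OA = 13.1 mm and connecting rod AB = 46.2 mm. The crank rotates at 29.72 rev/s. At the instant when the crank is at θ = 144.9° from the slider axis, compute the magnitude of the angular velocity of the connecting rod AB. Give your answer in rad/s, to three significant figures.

ω = 186.7 rad/s (converted from 29.72 rev/s).
The rod makes angle φ with the slider axis where L sinφ = r sinθ; differentiating, L cosφ·φ̇ = r ω cosθ.
L cosφ = √(L² − r² sin²θ) = 0.045582 m.
|ω_rod| = r ω |cosθ| / √(L² − r² sin²θ) = 0.0131·186.7·0.81815/0.045582 = 43.908 rad/s.

43.9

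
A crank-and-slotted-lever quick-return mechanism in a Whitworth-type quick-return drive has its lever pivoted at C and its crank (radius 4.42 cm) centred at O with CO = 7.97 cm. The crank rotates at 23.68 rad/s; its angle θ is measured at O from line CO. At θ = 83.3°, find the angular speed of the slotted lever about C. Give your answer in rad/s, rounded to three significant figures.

ω = 23.68 rad/s
Crank pin A relative to C: A = (d + r cosθ, r sinθ); lever angle φ = atan2(r sinθ, d + r cosθ).
Differentiating tanφ: φ̇ = rω(d cosθ + r)/(d² + r² + 2dr cosθ).
d² + r² + 2dr cosθ = |CA|² = 0.00912773 m²;  d cosθ + r = +0.053499 m.
|ω_lever| = |0.0442·23.68·+0.053499| / 0.00912773 = 6.1346 rad/s.

6.13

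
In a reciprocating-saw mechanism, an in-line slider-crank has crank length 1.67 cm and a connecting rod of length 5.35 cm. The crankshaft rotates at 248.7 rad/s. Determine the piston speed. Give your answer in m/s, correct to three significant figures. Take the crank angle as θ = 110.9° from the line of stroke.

3.43

ω = 248.7 rad/s
For an in-line slider-crank, x = r cosθ + √(L² − r² sin²θ), so v = −rω sinθ·[1 + r cosθ/√(L² − r² sin²θ)].
With r = 0.0167 m, L = 0.0535 m, θ = 110.9°: √(L² − r² sin²θ) = 0.051175 m.
v = −0.0167·248.7·0.93420·[1 + 0.0167·-0.35674/0.051175] = -3.4283 m/s.
|v| = 3.4283 m/s.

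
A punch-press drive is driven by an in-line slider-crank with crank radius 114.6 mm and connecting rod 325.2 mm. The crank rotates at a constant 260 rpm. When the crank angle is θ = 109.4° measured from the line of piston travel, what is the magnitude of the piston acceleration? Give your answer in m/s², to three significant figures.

52.5

ω = 2π·260/60 = 27.23 rad/s
x(θ) = r cosθ + √(L² − r² sin²θ); with ω constant, a = ω²·d²x/dθ².
d²x/dθ² = −r cosθ − r²(cos2θ)/√u − r⁴ sin²2θ/(4u^{3/2}),  u = L² − r² sin²θ = 0.0940709 m².
Substituting r = 0.1146 m, L = 0.3252 m, θ = 109.4°: d²x/dθ² = +0.07085 m.
a = ω²·d²x/dθ² = (27.23)²·(+0.07085) = +52.522 m/s²;  |a| = 52.522 m/s².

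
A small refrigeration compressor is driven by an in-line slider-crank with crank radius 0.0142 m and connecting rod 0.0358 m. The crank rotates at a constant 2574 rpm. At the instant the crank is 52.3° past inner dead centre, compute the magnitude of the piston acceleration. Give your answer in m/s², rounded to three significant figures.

540

ω = 2π·2574/60 = 269.5 rad/s
x(θ) = r cosθ + √(L² − r² sin²θ); with ω constant, a = ω²·d²x/dθ².
d²x/dθ² = −r cosθ − r²(cos2θ)/√u − r⁴ sin²2θ/(4u^{3/2}),  u = L² − r² sin²θ = 0.00115541 m².
Substituting r = 0.0142 m, L = 0.0358 m, θ = 52.3°: d²x/dθ² = -0.0074308 m.
a = ω²·d²x/dθ² = (269.5)²·(-0.0074308) = -539.89 m/s²;  |a| = 539.89 m/s².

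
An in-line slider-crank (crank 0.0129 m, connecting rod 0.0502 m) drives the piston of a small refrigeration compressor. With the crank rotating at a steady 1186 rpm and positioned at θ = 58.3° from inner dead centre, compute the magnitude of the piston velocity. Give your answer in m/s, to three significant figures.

ω = 2π·1186/60 = 124.2 rad/s
For an in-line slider-crank, x = r cosθ + √(L² − r² sin²θ), so v = −rω sinθ·[1 + r cosθ/√(L² − r² sin²θ)].
With r = 0.0129 m, L = 0.0502 m, θ = 58.3°: √(L² − r² sin²θ) = 0.048985 m.
v = −0.0129·124.2·0.85081·[1 + 0.0129·0.52547/0.048985] = -1.5518 m/s.
|v| = 1.5518 m/s.

1.55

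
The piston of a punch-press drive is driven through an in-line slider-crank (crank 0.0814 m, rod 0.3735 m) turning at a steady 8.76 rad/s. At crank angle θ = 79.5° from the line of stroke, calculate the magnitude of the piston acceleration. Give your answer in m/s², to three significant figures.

ω = 8.76 rad/s
x(θ) = r cosθ + √(L² − r² sin²θ); with ω constant, a = ω²·d²x/dθ².
d²x/dθ² = −r cosθ − r²(cos2θ)/√u − r⁴ sin²2θ/(4u^{3/2}),  u = L² − r² sin²θ = 0.133096 m².
Substituting r = 0.0814 m, L = 0.3735 m, θ = 79.5°: d²x/dθ² = +0.0020928 m.
a = ω²·d²x/dθ² = (8.76)²·(+0.0020928) = +0.16059 m/s²;  |a| = 0.16059 m/s².

0.161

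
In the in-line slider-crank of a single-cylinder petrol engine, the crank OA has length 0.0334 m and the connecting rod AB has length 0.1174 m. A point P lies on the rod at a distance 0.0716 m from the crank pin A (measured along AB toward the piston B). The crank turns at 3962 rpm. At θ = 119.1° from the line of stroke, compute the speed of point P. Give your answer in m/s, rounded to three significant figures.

11.4

ω = 414.9 rad/s.  Crank-pin speed |V_A| = rω = 13.858 m/s, perpendicular to OA.
Rod angle: sinφ = −(r/L) sinθ ⇒ φ = -14.394°; ω_rod = −rω cosθ/√(L²−r²sin²θ) = +59.266 rad/s.
V_P = V_A + ω_rod × AP, with AP = 0.0716 m along the rod.
Components: V_Px = −rω sinθ − a·ω_rod·sinφ = -11.054 m/s;  V_Py = rω cosθ + a·ω_rod·cosφ = -2.6292 m/s.
|V_P| = √(V_Px² + V_Py²) = 11.362 m/s.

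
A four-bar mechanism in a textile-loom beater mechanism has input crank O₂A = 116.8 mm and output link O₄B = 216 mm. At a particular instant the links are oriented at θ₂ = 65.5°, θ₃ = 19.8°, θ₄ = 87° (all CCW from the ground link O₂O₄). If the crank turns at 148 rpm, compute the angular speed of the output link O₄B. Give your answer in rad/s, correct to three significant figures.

ω₂ = 15.5 rad/s (from 148 rpm).
Differentiating the loop-closure r₂e^{iθ₂}+r₃e^{iθ₃}=r₁+r₄e^{iθ₄} gives r₂ω₂e^{iθ₂}+r₃ω₃e^{iθ₃}=r₄ω₄e^{iθ₄}.
Eliminating the other unknown: ω₄ = r₂ω₂ sin(θ₂−θ₃) / [r₄ sin(θ₄−θ₃)].
Numerator sine = +0.71569; denominator sine = +0.92186.
Result = 0.1168·15.5·(+0.71569) / (0.216·(+0.92186)) = +6.5064 rad/s; magnitude 6.5064 rad/s.

6.51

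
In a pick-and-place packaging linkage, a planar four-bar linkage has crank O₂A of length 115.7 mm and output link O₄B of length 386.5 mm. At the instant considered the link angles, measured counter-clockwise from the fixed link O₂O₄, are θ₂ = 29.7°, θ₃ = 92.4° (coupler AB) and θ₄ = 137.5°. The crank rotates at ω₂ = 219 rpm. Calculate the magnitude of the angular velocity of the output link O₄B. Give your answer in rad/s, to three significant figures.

8.61

ω₂ = 22.93 rad/s (from 219 rpm).
Differentiating the loop-closure r₂e^{iθ₂}+r₃e^{iθ₃}=r₁+r₄e^{iθ₄} gives r₂ω₂e^{iθ₂}+r₃ω₃e^{iθ₃}=r₄ω₄e^{iθ₄}.
Eliminating the other unknown: ω₄ = r₂ω₂ sin(θ₂−θ₃) / [r₄ sin(θ₄−θ₃)].
Numerator sine = -0.88862; denominator sine = +0.70834.
Result = 0.1157·22.93·(-0.88862) / (0.3865·(+0.70834)) = -8.6125 rad/s; magnitude 8.6125 rad/s.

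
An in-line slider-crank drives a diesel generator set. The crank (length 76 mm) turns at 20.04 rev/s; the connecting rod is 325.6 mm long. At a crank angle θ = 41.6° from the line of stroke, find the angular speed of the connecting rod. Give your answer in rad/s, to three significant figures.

ω = 125.9 rad/s (converted from 20.04 rev/s).
The rod makes angle φ with the slider axis where L sinφ = r sinθ; differentiating, L cosφ·φ̇ = r ω cosθ.
L cosφ = √(L² − r² sin²θ) = 0.32167 m.
|ω_rod| = r ω |cosθ| / √(L² − r² sin²θ) = 0.076·125.9·0.74780/0.32167 = 22.247 rad/s.

22.2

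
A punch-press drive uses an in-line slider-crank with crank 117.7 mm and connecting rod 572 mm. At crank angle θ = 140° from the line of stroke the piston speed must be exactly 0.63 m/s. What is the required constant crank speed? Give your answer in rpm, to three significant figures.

For an in-line slider-crank, |v_piston| = rω|sinθ|·[1 + r cosθ/√(L² − r² sin²θ)].
With r = 0.1177 m, L = 0.572 m, θ = 140°: the bracketed kinematic factor |dx/dθ| = 0.063625 m.
ω = v/|dx/dθ| = 0.63/0.063625 = 9.9018 rad/s.
N = 60ω/(2π) = 94.555 rpm.

94.6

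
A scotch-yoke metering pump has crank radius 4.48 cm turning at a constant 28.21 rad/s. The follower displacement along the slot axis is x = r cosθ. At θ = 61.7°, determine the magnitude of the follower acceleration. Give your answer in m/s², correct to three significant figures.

16.9

ω = 28.21 rad/s
x = r cosθ ⇒ ẍ = −rω² cosθ (ω constant).
|a| = rω²|cosθ| = 0.0448·(28.21)²·|cos 61.7°| = 16.902 m/s².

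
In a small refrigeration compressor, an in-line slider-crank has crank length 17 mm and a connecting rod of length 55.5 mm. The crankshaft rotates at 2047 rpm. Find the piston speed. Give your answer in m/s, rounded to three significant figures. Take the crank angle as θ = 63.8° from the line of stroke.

3.73

ω = 2π·2047/60 = 214.4 rad/s
For an in-line slider-crank, x = r cosθ + √(L² − r² sin²θ), so v = −rω sinθ·[1 + r cosθ/√(L² − r² sin²θ)].
With r = 0.017 m, L = 0.0555 m, θ = 63.8°: √(L² − r² sin²θ) = 0.053363 m.
v = −0.017·214.4·0.89726·[1 + 0.017·0.44151/0.053363] = -3.7296 m/s.
|v| = 3.7296 m/s.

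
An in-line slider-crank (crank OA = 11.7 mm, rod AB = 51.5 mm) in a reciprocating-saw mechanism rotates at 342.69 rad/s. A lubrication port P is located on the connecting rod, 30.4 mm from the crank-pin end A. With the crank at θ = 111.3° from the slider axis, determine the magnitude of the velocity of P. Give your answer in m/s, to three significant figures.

ω = 342.7 rad/s.  Crank-pin speed |V_A| = rω = 4.0095 m/s, perpendicular to OA.
Rod angle: sinφ = −(r/L) sinθ ⇒ φ = -12.220°; ω_rod = −rω cosθ/√(L²−r²sin²θ) = +28.936 rad/s.
V_P = V_A + ω_rod × AP, with AP = 0.0304 m along the rod.
Components: V_Px = −rω sinθ − a·ω_rod·sinφ = -3.5494 m/s;  V_Py = rω cosθ + a·ω_rod·cosφ = -0.59672 m/s.
|V_P| = √(V_Px² + V_Py²) = 3.5992 m/s.

3.60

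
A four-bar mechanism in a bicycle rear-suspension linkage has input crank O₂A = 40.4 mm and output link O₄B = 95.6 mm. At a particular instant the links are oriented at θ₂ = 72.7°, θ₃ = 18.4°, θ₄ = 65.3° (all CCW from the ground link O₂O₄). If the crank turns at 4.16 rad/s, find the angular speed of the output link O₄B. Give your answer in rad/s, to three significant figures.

ω₂ = 4.16 rad/s
Differentiating the loop-closure r₂e^{iθ₂}+r₃e^{iθ₃}=r₁+r₄e^{iθ₄} gives r₂ω₂e^{iθ₂}+r₃ω₃e^{iθ₃}=r₄ω₄e^{iθ₄}.
Eliminating the other unknown: ω₄ = r₂ω₂ sin(θ₂−θ₃) / [r₄ sin(θ₄−θ₃)].
Numerator sine = +0.81208; denominator sine = +0.73016.
Result = 0.0404·4.16·(+0.81208) / (0.0956·(+0.73016)) = +1.9552 rad/s; magnitude 1.9552 rad/s.

1.96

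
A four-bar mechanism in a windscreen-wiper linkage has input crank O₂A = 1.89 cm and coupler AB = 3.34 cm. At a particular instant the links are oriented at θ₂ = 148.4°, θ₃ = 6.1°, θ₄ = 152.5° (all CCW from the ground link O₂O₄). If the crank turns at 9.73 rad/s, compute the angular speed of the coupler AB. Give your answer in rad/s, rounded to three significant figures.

0.711

ω₂ = 9.73 rad/s
Differentiating the loop-closure r₂e^{iθ₂}+r₃e^{iθ₃}=r₁+r₄e^{iθ₄} gives r₂ω₂e^{iθ₂}+r₃ω₃e^{iθ₃}=r₄ω₄e^{iθ₄}.
Eliminating the other unknown: ω₃ = r₂ω₂ sin(θ₄−θ₂) / [r₃ sin(θ₃−θ₄)].
Numerator sine = +0.07150; denominator sine = -0.55339.
Result = 0.0189·9.73·(+0.07150) / (0.0334·(-0.55339)) = -0.71135 rad/s; magnitude 0.71135 rad/s.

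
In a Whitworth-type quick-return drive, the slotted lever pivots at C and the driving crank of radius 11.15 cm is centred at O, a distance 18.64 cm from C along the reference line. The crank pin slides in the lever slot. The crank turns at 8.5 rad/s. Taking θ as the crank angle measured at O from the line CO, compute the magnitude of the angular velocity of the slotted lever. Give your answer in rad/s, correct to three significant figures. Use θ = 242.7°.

0.877

ω = 8.5 rad/s
Crank pin A relative to C: A = (d + r cosθ, r sinθ); lever angle φ = atan2(r sinθ, d + r cosθ).
Differentiating tanφ: φ̇ = rω(d cosθ + r)/(d² + r² + 2dr cosθ).
d² + r² + 2dr cosθ = |CA|² = 0.0281124 m²;  d cosθ + r = +0.026008 m.
|ω_lever| = |0.1115·8.5·+0.026008| / 0.0281124 = 0.87679 rad/s.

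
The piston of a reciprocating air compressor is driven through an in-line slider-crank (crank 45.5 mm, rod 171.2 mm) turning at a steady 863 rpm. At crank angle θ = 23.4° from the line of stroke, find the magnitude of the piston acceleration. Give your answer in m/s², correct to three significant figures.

ω = 2π·863/60 = 90.37 rad/s
x(θ) = r cosθ + √(L² − r² sin²θ); with ω constant, a = ω²·d²x/dθ².
d²x/dθ² = −r cosθ − r²(cos2θ)/√u − r⁴ sin²2θ/(4u^{3/2}),  u = L² − r² sin²θ = 0.0289829 m².
Substituting r = 0.0455 m, L = 0.1712 m, θ = 23.4°: d²x/dθ² = -0.050198 m.
a = ω²·d²x/dθ² = (90.37)²·(-0.050198) = -409.98 m/s²;  |a| = 409.98 m/s².

410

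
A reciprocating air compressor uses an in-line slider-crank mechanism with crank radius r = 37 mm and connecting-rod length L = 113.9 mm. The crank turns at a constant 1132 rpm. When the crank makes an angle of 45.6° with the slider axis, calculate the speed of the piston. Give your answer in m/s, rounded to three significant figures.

3.87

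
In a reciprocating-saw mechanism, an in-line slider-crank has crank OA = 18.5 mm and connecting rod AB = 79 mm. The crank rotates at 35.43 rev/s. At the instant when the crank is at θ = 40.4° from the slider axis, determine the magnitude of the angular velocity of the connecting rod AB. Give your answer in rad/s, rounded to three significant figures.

ω = 222.6 rad/s (converted from 35.43 rev/s).
The rod makes angle φ with the slider axis where L sinφ = r sinθ; differentiating, L cosφ·φ̇ = r ω cosθ.
L cosφ = √(L² − r² sin²θ) = 0.078085 m.
|ω_rod| = r ω |cosθ| / √(L² − r² sin²θ) = 0.0185·222.6·0.76154/0.078085 = 40.165 rad/s.

40.2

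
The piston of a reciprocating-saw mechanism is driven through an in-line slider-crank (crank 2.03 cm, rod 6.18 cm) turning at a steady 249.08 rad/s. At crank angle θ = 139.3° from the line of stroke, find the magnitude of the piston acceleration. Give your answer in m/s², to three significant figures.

ω = 249.1 rad/s
x(θ) = r cosθ + √(L² − r² sin²θ); with ω constant, a = ω²·d²x/dθ².
d²x/dθ² = −r cosθ − r²(cos2θ)/√u − r⁴ sin²2θ/(4u^{3/2}),  u = L² − r² sin²θ = 0.00364401 m².
Substituting r = 0.0203 m, L = 0.0618 m, θ = 139.3°: d²x/dθ² = +0.014181 m.
a = ω²·d²x/dθ² = (249.1)²·(+0.014181) = +879.78 m/s²;  |a| = 879.78 m/s².

880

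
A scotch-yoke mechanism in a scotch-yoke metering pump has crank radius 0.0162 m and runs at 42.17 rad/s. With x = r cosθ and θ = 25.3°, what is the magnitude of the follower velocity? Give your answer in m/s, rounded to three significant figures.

0.292

ω = 42.17 rad/s
x = r cosθ ⇒ ẋ = −rω sinθ.
|v| = rω|sinθ| = 0.0162·42.17·|sin 25.3°| = 0.29195 m/s.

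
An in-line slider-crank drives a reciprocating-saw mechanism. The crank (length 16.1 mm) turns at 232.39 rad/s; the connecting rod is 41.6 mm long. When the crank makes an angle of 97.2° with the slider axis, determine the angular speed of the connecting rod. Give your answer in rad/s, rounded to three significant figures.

12.2

ω = 232.4 rad/s
The rod makes angle φ with the slider axis where L sinφ = r sinθ; differentiating, L cosφ·φ̇ = r ω cosθ.
L cosφ = √(L² − r² sin²θ) = 0.038411 m.
|ω_rod| = r ω |cosθ| / √(L² − r² sin²θ) = 0.0161·232.4·0.12533/0.038411 = 12.208 rad/s.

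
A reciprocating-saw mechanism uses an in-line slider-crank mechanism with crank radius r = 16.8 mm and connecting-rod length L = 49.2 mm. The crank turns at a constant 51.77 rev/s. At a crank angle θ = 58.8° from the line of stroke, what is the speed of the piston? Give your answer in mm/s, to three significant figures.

5540

ω = 2π·51.8 = 325.3 rad/s
For an in-line slider-crank, x = r cosθ + √(L² − r² sin²θ), so v = −rω sinθ·[1 + r cosθ/√(L² − r² sin²θ)].
With r = 0.0168 m, L = 0.0492 m, θ = 58.8°: √(L² − r² sin²θ) = 0.047055 m.
v = −0.0168·325.3·0.85536·[1 + 0.0168·0.51803/0.047055] = -5.5388 m/s.
|v| = 5.5388 m/s = 5538.8 mm/s.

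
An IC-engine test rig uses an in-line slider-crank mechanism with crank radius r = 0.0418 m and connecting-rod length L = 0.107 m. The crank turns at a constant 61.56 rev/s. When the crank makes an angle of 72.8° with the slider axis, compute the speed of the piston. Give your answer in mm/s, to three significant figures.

17400

ω = 2π·61.6 = 386.8 rad/s
For an in-line slider-crank, x = r cosθ + √(L² − r² sin²θ), so v = −rω sinθ·[1 + r cosθ/√(L² − r² sin²θ)].
With r = 0.0418 m, L = 0.107 m, θ = 72.8°: √(L² − r² sin²θ) = 0.09927 m.
v = −0.0418·386.8·0.95528·[1 + 0.0418·0.29571/0.09927] = -17.368 m/s.
|v| = 17.368 m/s = 17368 mm/s.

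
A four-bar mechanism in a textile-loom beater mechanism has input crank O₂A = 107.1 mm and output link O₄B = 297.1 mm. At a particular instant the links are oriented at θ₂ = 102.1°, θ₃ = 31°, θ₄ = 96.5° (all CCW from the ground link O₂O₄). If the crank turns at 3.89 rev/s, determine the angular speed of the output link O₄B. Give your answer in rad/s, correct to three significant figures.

ω₂ = 24.44 rad/s (from 3.89 rev/s).
Differentiating the loop-closure r₂e^{iθ₂}+r₃e^{iθ₃}=r₁+r₄e^{iθ₄} gives r₂ω₂e^{iθ₂}+r₃ω₃e^{iθ₃}=r₄ω₄e^{iθ₄}.
Eliminating the other unknown: ω₄ = r₂ω₂ sin(θ₂−θ₃) / [r₄ sin(θ₄−θ₃)].
Numerator sine = +0.94609; denominator sine = +0.90996.
Result = 0.1071·24.44·(+0.94609) / (0.2971·(+0.90996)) = +9.1606 rad/s; magnitude 9.1606 rad/s.

9.16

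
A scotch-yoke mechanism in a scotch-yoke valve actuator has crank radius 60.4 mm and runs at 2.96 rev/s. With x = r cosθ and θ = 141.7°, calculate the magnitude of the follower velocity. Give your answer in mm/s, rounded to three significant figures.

696

ω = 18.6 rad/s (from 2.96 rev/s).
x = r cosθ ⇒ ẋ = −rω sinθ.
|v| = rω|sinθ| = 0.0604·18.6·|sin 141.7°| = 0.69622 m/s = 696.22 mm/s.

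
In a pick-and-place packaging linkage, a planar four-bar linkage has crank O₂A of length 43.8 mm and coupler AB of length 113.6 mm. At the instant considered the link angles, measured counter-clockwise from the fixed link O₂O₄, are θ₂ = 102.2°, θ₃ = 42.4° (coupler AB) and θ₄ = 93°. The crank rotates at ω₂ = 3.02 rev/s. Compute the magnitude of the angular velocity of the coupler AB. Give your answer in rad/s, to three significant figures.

1.51

ω₂ = 18.98 rad/s (from 3.02 rev/s).
Differentiating the loop-closure r₂e^{iθ₂}+r₃e^{iθ₃}=r₁+r₄e^{iθ₄} gives r₂ω₂e^{iθ₂}+r₃ω₃e^{iθ₃}=r₄ω₄e^{iθ₄}.
Eliminating the other unknown: ω₃ = r₂ω₂ sin(θ₄−θ₂) / [r₃ sin(θ₃−θ₄)].
Numerator sine = -0.15988; denominator sine = -0.77273.
Result = 0.0438·18.98·(-0.15988) / (0.1136·(-0.77273)) = +1.5137 rad/s; magnitude 1.5137 rad/s.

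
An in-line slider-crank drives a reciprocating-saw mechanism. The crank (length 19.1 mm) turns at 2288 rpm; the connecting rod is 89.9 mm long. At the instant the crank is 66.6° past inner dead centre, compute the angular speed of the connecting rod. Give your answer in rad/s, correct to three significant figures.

ω = 239.6 rad/s (converted from 2288 rpm).
The rod makes angle φ with the slider axis where L sinφ = r sinθ; differentiating, L cosφ·φ̇ = r ω cosθ.
L cosφ = √(L² − r² sin²θ) = 0.088174 m.
|ω_rod| = r ω |cosθ| / √(L² − r² sin²θ) = 0.0191·239.6·0.39715/0.088174 = 20.612 rad/s.

20.6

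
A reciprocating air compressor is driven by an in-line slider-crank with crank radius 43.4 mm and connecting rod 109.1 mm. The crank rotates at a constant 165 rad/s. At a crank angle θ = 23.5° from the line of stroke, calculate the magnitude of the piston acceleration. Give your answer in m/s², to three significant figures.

ω = 165 rad/s
x(θ) = r cosθ + √(L² − r² sin²θ); with ω constant, a = ω²·d²x/dθ².
d²x/dθ² = −r cosθ − r²(cos2θ)/√u − r⁴ sin²2θ/(4u^{3/2}),  u = L² − r² sin²θ = 0.0116033 m².
Substituting r = 0.0434 m, L = 0.1091 m, θ = 23.5°: d²x/dθ² = -0.052105 m.
a = ω²·d²x/dθ² = (165)²·(-0.052105) = -1418.6 m/s²;  |a| = 1418.6 m/s².

1420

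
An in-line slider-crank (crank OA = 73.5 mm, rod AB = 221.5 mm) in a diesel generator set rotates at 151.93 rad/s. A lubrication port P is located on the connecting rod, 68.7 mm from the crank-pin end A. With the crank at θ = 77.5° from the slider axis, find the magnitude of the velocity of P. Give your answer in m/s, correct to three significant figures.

ω = 151.9 rad/s.  Crank-pin speed |V_A| = rω = 11.167 m/s, perpendicular to OA.
Rod angle: sinφ = −(r/L) sinθ ⇒ φ = -18.903°; ω_rod = −rω cosθ/√(L²−r²sin²θ) = -11.534 rad/s.
V_P = V_A + ω_rod × AP, with AP = 0.0687 m along the rod.
Components: V_Px = −rω sinθ − a·ω_rod·sinφ = -11.159 m/s;  V_Py = rω cosθ + a·ω_rod·cosφ = +1.6673 m/s.
|V_P| = √(V_Px² + V_Py²) = 11.283 m/s.

11.3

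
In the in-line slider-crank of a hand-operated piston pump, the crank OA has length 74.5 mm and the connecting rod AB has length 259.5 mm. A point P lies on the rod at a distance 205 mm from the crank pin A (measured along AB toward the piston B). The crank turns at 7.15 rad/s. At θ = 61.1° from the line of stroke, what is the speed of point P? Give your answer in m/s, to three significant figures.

0.522

ω = 7.15 rad/s.  Crank-pin speed |V_A| = rω = 0.53268 m/s, perpendicular to OA.
Rod angle: sinφ = −(r/L) sinθ ⇒ φ = -14.557°; ω_rod = −rω cosθ/√(L²−r²sin²θ) = -1.0249 rad/s.
V_P = V_A + ω_rod × AP, with AP = 0.205 m along the rod.
Components: V_Px = −rω sinθ − a·ω_rod·sinφ = -0.51915 m/s;  V_Py = rω cosθ + a·ω_rod·cosφ = +0.054066 m/s.
|V_P| = √(V_Px² + V_Py²) = 0.52195 m/s.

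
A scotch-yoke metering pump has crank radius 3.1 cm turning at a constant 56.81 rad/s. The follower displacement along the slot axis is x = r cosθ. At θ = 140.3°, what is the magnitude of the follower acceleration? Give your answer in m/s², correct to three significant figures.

77.0

ω = 56.81 rad/s
x = r cosθ ⇒ ẍ = −rω² cosθ (ω constant).
|a| = rω²|cosθ| = 0.031·(56.81)²·|cos 140.3°| = 76.977 m/s².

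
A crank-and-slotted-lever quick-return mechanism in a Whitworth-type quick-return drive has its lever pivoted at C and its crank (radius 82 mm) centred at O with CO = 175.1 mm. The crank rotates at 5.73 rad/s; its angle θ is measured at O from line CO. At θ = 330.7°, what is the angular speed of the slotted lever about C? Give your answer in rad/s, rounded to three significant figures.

1.77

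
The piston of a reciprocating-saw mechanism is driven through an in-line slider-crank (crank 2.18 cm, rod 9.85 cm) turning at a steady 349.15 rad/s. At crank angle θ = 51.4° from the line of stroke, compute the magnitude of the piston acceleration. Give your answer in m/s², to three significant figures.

1530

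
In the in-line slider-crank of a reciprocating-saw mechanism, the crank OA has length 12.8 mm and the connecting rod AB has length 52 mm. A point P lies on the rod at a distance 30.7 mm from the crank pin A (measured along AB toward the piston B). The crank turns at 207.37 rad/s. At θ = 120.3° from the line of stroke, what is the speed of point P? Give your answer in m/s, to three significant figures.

ω = 207.4 rad/s.  Crank-pin speed |V_A| = rω = 2.6543 m/s, perpendicular to OA.
Rod angle: sinφ = −(r/L) sinθ ⇒ φ = -12.271°; ω_rod = −rω cosθ/√(L²−r²sin²θ) = +26.356 rad/s.
V_P = V_A + ω_rod × AP, with AP = 0.0307 m along the rod.
Components: V_Px = −rω sinθ − a·ω_rod·sinφ = -2.1198 m/s;  V_Py = rω cosθ + a·ω_rod·cosφ = -0.54855 m/s.
|V_P| = √(V_Px² + V_Py²) = 2.1896 m/s.

2.19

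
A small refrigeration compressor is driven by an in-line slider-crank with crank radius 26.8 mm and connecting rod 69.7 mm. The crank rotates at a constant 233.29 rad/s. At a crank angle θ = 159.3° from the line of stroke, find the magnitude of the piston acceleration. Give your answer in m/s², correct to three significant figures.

ω = 233.3 rad/s
x(θ) = r cosθ + √(L² − r² sin²θ); with ω constant, a = ω²·d²x/dθ².
d²x/dθ² = −r cosθ − r²(cos2θ)/√u − r⁴ sin²2θ/(4u^{3/2}),  u = L² − r² sin²θ = 0.00476835 m².
Substituting r = 0.0268 m, L = 0.0697 m, θ = 159.3°: d²x/dθ² = +0.017097 m.
a = ω²·d²x/dθ² = (233.3)²·(+0.017097) = +930.46 m/s²;  |a| = 930.46 m/s².

930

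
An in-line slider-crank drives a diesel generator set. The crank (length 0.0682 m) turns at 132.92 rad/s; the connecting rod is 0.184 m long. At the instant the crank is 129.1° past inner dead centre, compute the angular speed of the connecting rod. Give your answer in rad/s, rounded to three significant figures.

ω = 132.9 rad/s
The rod makes angle φ with the slider axis where L sinφ = r sinθ; differentiating, L cosφ·φ̇ = r ω cosθ.
L cosφ = √(L² − r² sin²θ) = 0.17622 m.
|ω_rod| = r ω |cosθ| / √(L² − r² sin²θ) = 0.0682·132.9·0.63068/0.17622 = 32.443 rad/s.

32.4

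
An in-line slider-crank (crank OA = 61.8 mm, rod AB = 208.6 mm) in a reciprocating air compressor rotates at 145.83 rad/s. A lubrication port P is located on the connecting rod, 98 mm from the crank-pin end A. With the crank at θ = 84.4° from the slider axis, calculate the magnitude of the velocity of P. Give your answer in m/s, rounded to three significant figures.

9.11

ω = 145.8 rad/s.  Crank-pin speed |V_A| = rω = 9.0123 m/s, perpendicular to OA.
Rod angle: sinφ = −(r/L) sinθ ⇒ φ = -17.148°; ω_rod = −rω cosθ/√(L²−r²sin²θ) = -4.4121 rad/s.
V_P = V_A + ω_rod × AP, with AP = 0.098 m along the rod.
Components: V_Px = −rω sinθ − a·ω_rod·sinφ = -9.0968 m/s;  V_Py = rω cosθ + a·ω_rod·cosφ = +0.46628 m/s.
|V_P| = √(V_Px² + V_Py²) = 9.1087 m/s.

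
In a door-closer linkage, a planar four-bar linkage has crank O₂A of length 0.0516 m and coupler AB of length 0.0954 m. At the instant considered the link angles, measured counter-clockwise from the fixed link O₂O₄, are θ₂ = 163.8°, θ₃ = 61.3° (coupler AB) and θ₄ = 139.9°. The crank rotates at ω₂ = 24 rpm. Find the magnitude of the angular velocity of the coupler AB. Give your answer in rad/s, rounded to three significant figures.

ω₂ = 2.513 rad/s (from 24 rpm).
Differentiating the loop-closure r₂e^{iθ₂}+r₃e^{iθ₃}=r₁+r₄e^{iθ₄} gives r₂ω₂e^{iθ₂}+r₃ω₃e^{iθ₃}=r₄ω₄e^{iθ₄}.
Eliminating the other unknown: ω₃ = r₂ω₂ sin(θ₄−θ₂) / [r₃ sin(θ₃−θ₄)].
Numerator sine = -0.40514; denominator sine = -0.98027.
Result = 0.0516·2.513·(-0.40514) / (0.0954·(-0.98027)) = +0.56183 rad/s; magnitude 0.56183 rad/s.

0.562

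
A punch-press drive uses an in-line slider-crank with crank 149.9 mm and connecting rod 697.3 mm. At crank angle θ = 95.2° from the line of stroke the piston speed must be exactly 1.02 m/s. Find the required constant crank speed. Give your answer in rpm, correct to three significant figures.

For an in-line slider-crank, |v_piston| = rω|sinθ|·[1 + r cosθ/√(L² − r² sin²θ)].
With r = 0.1499 m, L = 0.6973 m, θ = 95.2°: the bracketed kinematic factor |dx/dθ| = 0.14631 m.
ω = v/|dx/dθ| = 1.02/0.14631 = 6.9717 rad/s.
N = 60ω/(2π) = 66.575 rpm.

66.6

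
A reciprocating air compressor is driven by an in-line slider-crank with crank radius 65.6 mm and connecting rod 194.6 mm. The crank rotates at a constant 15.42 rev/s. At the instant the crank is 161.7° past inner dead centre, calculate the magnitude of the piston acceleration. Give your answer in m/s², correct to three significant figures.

ω = 2π·15.4 = 96.89 rad/s
x(θ) = r cosθ + √(L² − r² sin²θ); with ω constant, a = ω²·d²x/dθ².
d²x/dθ² = −r cosθ − r²(cos2θ)/√u − r⁴ sin²2θ/(4u^{3/2}),  u = L² − r² sin²θ = 0.0374449 m².
Substituting r = 0.0656 m, L = 0.1946 m, θ = 161.7°: d²x/dθ² = +0.044201 m.
a = ω²·d²x/dθ² = (96.89)²·(+0.044201) = +414.92 m/s²;  |a| = 414.92 m/s².

415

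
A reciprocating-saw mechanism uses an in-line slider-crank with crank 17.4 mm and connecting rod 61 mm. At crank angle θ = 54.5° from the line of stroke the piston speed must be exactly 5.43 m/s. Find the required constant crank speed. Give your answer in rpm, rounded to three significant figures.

3130

For an in-line slider-crank, |v_piston| = rω|sinθ|·[1 + r cosθ/√(L² − r² sin²θ)].
With r = 0.0174 m, L = 0.061 m, θ = 54.5°: the bracketed kinematic factor |dx/dθ| = 0.016578 m.
ω = v/|dx/dθ| = 5.43/0.016578 = 327.54 rad/s.
N = 60ω/(2π) = 3127.8 rpm.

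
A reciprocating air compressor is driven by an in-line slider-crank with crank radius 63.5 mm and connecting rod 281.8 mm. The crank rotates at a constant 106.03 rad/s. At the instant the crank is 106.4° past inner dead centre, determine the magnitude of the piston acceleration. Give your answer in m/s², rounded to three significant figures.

339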